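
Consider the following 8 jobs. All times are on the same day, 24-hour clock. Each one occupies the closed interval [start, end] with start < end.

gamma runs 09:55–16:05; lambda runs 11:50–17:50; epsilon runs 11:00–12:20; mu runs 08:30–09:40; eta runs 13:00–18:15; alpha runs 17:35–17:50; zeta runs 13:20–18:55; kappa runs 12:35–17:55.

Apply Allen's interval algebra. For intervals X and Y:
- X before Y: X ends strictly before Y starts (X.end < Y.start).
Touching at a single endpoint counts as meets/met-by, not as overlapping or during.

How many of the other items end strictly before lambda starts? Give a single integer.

1

Target lambda = [11:50, 17:50].
alpha [17:35, 17:50] → finishes → no.
epsilon [11:00, 12:20] → overlaps → no.
eta [13:00, 18:15] → overlapped-by → no.
gamma [09:55, 16:05] → overlaps → no.
kappa [12:35, 17:55] → overlapped-by → no.
mu [08:30, 09:40] → before → counts.
zeta [13:20, 18:55] → overlapped-by → no.
Total: 1.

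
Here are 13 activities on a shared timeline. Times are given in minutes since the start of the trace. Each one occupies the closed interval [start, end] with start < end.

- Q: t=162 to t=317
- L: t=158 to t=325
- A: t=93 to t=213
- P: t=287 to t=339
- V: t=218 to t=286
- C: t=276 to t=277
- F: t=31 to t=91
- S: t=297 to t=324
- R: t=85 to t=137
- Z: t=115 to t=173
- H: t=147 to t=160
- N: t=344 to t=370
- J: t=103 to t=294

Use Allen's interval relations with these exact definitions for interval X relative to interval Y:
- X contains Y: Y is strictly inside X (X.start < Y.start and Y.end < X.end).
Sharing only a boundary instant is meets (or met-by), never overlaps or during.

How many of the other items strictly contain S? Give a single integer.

Target S = [t=297, t=324].
A [t=93, t=213] → before → no.
C [t=276, t=277] → before → no.
F [t=31, t=91] → before → no.
H [t=147, t=160] → before → no.
J [t=103, t=294] → before → no.
L [t=158, t=325] → contains → counts.
N [t=344, t=370] → after → no.
P [t=287, t=339] → contains → counts.
Q [t=162, t=317] → overlaps → no.
R [t=85, t=137] → before → no.
V [t=218, t=286] → before → no.
Z [t=115, t=173] → before → no.
Total: 2.

2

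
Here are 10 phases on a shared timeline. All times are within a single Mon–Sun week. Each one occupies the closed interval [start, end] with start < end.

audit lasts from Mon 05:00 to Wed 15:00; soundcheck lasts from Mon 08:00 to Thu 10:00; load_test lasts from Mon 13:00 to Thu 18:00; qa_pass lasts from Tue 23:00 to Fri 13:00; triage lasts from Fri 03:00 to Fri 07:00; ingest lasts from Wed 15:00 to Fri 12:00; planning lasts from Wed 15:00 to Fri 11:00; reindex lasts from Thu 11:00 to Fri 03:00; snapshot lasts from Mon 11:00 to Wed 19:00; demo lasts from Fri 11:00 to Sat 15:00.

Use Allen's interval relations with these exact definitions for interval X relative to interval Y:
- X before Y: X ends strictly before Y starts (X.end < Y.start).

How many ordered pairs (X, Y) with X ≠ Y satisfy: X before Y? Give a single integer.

13

Checking all 90 ordered pairs for relation 'before'; matching pairs in alphabetical order:
(audit, demo): audit before demo ✓
(audit, reindex): audit before reindex ✓
(audit, triage): audit before triage ✓
(load_test, demo): load_test before demo ✓
(load_test, triage): load_test before triage ✓
(reindex, demo): reindex before demo ✓
(snapshot, demo): snapshot before demo ✓
(snapshot, reindex): snapshot before reindex ✓
(snapshot, triage): snapshot before triage ✓
(soundcheck, demo): soundcheck before demo ✓
(soundcheck, reindex): soundcheck before reindex ✓
(soundcheck, triage): soundcheck before triage ✓
(triage, demo): triage before demo ✓
Count: 13.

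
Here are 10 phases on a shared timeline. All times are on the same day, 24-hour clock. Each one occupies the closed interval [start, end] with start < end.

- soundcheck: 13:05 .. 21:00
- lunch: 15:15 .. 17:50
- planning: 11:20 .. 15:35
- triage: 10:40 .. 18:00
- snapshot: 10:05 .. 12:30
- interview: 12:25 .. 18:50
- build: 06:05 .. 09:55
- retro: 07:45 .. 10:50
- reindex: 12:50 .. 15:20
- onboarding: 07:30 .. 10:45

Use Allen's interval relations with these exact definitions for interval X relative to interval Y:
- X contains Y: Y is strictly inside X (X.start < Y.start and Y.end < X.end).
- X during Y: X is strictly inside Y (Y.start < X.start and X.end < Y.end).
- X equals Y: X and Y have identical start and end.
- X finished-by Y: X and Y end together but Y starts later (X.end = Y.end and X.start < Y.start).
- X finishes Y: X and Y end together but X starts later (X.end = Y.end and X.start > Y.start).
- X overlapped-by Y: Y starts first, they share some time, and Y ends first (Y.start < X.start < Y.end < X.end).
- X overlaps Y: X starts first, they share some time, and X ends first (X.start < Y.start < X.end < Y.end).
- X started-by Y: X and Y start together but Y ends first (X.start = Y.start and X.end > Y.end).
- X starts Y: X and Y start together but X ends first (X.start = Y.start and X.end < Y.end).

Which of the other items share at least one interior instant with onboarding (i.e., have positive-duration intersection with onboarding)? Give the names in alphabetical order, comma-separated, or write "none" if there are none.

build, retro, snapshot, triage

Target onboarding = [07:30, 10:45].
build [06:05, 09:55] → overlaps → yes.
interview [12:25, 18:50] → after → no.
lunch [15:15, 17:50] → after → no.
planning [11:20, 15:35] → after → no.
reindex [12:50, 15:20] → after → no.
retro [07:45, 10:50] → overlapped-by → yes.
snapshot [10:05, 12:30] → overlapped-by → yes.
soundcheck [13:05, 21:00] → after → no.
triage [10:40, 18:00] → overlapped-by → yes.
Result: build, retro, snapshot, triage.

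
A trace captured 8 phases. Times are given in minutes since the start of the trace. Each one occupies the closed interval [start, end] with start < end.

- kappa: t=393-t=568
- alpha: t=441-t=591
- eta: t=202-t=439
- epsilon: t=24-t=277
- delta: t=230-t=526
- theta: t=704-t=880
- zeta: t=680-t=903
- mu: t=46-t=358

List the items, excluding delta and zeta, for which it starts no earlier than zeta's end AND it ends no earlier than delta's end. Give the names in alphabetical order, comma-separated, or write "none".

Conditions: its start is no earlier than zeta's end (X.start >= t=903) AND its end is no earlier than delta's end (X.end >= t=526).
alpha: start t=441 >= t=903? ✗; end t=591 >= t=526? ✓ → no.
epsilon: start t=24 >= t=903? ✗; end t=277 >= t=526? ✗ → no.
eta: start t=202 >= t=903? ✗; end t=439 >= t=526? ✗ → no.
kappa: start t=393 >= t=903? ✗; end t=568 >= t=526? ✓ → no.
mu: start t=46 >= t=903? ✗; end t=358 >= t=526? ✗ → no.
theta: start t=704 >= t=903? ✗; end t=880 >= t=526? ✓ → no.
Result: none.

none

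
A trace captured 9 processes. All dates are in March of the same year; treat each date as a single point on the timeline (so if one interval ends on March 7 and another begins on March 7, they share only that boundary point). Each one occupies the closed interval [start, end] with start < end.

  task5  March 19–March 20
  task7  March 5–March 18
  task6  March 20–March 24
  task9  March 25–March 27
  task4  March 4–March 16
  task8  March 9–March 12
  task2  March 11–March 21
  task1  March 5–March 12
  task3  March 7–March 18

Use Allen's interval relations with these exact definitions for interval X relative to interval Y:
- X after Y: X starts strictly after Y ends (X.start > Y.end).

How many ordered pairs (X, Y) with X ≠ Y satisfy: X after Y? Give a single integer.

18

Checking all 72 ordered pairs for relation 'after'; matching pairs in alphabetical order:
(task5, task1): task5 after task1 ✓
(task5, task3): task5 after task3 ✓
(task5, task4): task5 after task4 ✓
(task5, task7): task5 after task7 ✓
(task5, task8): task5 after task8 ✓
(task6, task1): task6 after task1 ✓
(task6, task3): task6 after task3 ✓
(task6, task4): task6 after task4 ✓
(task6, task7): task6 after task7 ✓
(task6, task8): task6 after task8 ✓
(task9, task1): task9 after task1 ✓
(task9, task2): task9 after task2 ✓
(task9, task3): task9 after task3 ✓
(task9, task4): task9 after task4 ✓
(task9, task5): task9 after task5 ✓
(task9, task6): task9 after task6 ✓
(task9, task7): task9 after task7 ✓
(task9, task8): task9 after task8 ✓
Count: 18.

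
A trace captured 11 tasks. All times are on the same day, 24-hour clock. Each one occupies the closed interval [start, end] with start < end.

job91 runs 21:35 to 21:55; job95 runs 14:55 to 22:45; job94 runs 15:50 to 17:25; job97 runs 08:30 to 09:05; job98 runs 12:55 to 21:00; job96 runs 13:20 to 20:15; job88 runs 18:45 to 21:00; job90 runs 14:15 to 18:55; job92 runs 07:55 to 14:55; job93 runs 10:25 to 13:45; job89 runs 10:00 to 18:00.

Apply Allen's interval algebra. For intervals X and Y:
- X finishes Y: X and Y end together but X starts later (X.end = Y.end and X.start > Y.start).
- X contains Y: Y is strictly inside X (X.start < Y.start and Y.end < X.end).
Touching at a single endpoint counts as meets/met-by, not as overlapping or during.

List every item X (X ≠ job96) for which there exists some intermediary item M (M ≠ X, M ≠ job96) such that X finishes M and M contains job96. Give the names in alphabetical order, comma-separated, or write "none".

job88

Target job96 = [13:20, 20:15].
Intermediaries M with M contains job96: job98.
Via job98 — items with X finishes job98: job88.
Union: job88.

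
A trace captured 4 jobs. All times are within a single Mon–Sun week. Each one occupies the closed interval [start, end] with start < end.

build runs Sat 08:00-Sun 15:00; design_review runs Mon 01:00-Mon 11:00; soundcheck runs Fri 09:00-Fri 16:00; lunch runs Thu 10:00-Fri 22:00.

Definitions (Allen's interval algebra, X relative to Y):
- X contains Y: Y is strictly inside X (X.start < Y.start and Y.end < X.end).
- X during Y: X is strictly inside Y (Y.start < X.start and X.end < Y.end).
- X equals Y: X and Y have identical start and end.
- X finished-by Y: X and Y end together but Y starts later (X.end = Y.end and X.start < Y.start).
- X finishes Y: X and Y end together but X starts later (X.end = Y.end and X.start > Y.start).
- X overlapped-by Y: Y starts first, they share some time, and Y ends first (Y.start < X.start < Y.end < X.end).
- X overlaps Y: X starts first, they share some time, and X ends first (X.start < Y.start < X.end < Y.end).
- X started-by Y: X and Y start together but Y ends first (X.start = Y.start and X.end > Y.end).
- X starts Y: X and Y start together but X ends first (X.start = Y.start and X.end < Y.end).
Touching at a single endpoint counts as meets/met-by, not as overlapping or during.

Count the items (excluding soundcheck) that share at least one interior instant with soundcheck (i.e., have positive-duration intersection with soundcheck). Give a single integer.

Target soundcheck = [Fri 09:00, Fri 16:00].
build [Sat 08:00, Sun 15:00] → after → no.
design_review [Mon 01:00, Mon 11:00] → before → no.
lunch [Thu 10:00, Fri 22:00] → contains → counts.
Total: 1.

1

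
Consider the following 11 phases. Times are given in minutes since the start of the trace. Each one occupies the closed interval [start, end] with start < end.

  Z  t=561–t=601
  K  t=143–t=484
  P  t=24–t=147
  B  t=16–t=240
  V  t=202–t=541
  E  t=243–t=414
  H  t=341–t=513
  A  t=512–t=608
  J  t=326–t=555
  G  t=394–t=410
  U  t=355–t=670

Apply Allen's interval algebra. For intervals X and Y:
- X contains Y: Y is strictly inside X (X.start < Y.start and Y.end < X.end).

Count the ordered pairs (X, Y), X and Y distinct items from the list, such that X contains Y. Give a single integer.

14

Checking all 110 ordered pairs for relation 'contains'; matching pairs in alphabetical order:
(A, Z): A contains Z ✓
(B, P): B contains P ✓
(E, G): E contains G ✓
(H, G): H contains G ✓
(J, G): J contains G ✓
(J, H): J contains H ✓
(K, E): K contains E ✓
(K, G): K contains G ✓
(U, A): U contains A ✓
(U, G): U contains G ✓
(U, Z): U contains Z ✓
(V, E): V contains E ✓
(V, G): V contains G ✓
(V, H): V contains H ✓
Count: 14.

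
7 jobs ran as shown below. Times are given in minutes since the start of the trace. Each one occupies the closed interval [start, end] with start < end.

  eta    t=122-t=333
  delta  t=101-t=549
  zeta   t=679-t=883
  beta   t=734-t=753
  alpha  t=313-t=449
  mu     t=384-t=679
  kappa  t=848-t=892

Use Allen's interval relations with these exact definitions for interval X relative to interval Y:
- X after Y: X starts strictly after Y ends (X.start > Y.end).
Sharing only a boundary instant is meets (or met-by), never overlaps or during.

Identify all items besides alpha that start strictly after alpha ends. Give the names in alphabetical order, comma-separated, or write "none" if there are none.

beta, kappa, zeta

Target alpha = [t=313, t=449].
beta [t=734, t=753] → after → yes.
delta [t=101, t=549] → contains → no.
eta [t=122, t=333] → overlaps → no.
kappa [t=848, t=892] → after → yes.
mu [t=384, t=679] → overlapped-by → no.
zeta [t=679, t=883] → after → yes.
Result: beta, kappa, zeta.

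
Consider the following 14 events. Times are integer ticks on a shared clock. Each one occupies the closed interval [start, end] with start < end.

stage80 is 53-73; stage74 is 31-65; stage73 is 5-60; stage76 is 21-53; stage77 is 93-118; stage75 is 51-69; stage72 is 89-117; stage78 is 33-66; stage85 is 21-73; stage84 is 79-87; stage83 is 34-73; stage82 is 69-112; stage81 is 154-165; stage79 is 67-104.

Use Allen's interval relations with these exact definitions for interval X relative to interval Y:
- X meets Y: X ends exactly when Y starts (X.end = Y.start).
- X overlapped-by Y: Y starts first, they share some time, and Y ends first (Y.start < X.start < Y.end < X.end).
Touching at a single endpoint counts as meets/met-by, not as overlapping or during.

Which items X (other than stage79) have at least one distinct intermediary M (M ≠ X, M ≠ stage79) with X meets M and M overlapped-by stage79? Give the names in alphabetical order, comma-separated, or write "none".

stage75

Target stage79 = [67, 104].
Intermediaries M with M overlapped-by stage79: stage72, stage77, stage82.
Via stage72 — items with X meets stage72: none.
Via stage77 — items with X meets stage77: none.
Via stage82 — items with X meets stage82: stage75.
Union: stage75.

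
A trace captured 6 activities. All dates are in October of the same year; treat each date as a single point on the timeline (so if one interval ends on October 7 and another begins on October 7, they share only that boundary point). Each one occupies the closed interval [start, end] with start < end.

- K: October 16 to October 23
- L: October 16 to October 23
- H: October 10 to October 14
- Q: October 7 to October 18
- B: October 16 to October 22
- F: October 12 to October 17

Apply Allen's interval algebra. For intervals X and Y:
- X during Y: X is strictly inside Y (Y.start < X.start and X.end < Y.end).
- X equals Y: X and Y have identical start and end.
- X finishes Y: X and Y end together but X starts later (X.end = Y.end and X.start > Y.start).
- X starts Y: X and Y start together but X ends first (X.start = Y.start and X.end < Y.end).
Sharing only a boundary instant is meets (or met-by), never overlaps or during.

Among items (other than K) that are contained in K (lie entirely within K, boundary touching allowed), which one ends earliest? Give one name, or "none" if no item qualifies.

Target K = [October 16, October 23].
B [October 16, October 22] → starts → candidate.
F [October 12, October 17] → overlaps → excluded.
H [October 10, October 14] → before → excluded.
L [October 16, October 23] → equals → candidate.
Q [October 7, October 18] → overlaps → excluded.
Among candidates, earliest end is October 22 → B.

B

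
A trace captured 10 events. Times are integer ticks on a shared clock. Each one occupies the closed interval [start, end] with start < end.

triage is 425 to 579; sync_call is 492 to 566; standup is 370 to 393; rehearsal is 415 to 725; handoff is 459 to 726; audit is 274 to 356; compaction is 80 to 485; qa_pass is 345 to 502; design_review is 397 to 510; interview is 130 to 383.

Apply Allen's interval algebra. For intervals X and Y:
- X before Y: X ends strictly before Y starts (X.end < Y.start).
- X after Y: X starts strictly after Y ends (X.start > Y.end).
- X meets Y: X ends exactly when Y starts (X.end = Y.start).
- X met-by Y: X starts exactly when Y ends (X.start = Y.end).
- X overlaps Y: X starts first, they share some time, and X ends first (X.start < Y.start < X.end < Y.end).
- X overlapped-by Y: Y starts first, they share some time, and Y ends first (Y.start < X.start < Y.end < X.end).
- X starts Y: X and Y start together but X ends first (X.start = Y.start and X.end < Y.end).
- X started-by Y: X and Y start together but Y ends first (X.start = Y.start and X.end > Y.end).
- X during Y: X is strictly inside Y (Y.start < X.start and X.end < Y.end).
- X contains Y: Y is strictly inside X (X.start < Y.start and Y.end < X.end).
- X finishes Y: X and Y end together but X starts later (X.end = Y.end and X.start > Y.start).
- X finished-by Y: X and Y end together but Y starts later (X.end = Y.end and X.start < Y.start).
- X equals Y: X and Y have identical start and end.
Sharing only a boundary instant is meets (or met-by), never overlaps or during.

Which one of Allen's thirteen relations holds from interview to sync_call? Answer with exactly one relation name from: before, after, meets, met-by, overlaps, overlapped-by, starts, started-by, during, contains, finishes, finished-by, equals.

interview = [130, 383]; sync_call = [492, 566].
Compare endpoints: interview.start < sync_call.start, interview.start < sync_call.end, interview.end < sync_call.start, interview.end < sync_call.end.
That pattern is 'before'.

before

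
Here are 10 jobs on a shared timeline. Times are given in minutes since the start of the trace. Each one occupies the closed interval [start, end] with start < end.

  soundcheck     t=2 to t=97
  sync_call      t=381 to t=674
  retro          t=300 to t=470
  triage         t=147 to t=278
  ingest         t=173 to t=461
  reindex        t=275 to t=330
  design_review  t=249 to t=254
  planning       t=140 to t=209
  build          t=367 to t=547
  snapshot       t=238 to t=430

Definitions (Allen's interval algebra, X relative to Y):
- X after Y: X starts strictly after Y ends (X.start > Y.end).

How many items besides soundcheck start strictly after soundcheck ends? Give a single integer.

Target soundcheck = [t=2, t=97].
build [t=367, t=547] → after → counts.
design_review [t=249, t=254] → after → counts.
ingest [t=173, t=461] → after → counts.
planning [t=140, t=209] → after → counts.
reindex [t=275, t=330] → after → counts.
retro [t=300, t=470] → after → counts.
snapshot [t=238, t=430] → after → counts.
sync_call [t=381, t=674] → after → counts.
triage [t=147, t=278] → after → counts.
Total: 9.

9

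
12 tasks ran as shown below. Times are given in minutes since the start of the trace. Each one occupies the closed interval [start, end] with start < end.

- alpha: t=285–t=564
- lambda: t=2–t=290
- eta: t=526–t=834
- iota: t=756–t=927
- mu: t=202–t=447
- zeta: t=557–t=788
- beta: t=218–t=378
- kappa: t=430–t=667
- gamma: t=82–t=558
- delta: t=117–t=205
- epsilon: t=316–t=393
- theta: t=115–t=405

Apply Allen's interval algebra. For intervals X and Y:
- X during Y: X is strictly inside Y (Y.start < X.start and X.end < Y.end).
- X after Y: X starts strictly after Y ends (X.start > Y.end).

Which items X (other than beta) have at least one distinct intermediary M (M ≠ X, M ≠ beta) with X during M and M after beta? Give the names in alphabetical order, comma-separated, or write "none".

Target beta = [t=218, t=378].
Intermediaries M with M after beta: eta, iota, kappa, zeta.
Via eta — items with X during eta: zeta.
Via iota — items with X during iota: none.
Via kappa — items with X during kappa: none.
Via zeta — items with X during zeta: none.
Union: zeta.

zeta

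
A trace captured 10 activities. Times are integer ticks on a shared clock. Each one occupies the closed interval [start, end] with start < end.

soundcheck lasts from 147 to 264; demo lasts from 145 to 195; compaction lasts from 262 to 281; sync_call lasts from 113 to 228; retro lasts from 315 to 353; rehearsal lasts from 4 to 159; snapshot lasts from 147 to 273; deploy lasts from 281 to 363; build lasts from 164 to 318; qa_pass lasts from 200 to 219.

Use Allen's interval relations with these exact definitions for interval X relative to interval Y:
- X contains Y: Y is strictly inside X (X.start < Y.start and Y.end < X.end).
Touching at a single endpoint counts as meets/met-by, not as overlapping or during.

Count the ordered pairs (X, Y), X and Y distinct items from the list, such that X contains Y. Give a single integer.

Checking all 90 ordered pairs for relation 'contains'; matching pairs in alphabetical order:
(build, compaction): build contains compaction ✓
(build, qa_pass): build contains qa_pass ✓
(deploy, retro): deploy contains retro ✓
(snapshot, qa_pass): snapshot contains qa_pass ✓
(soundcheck, qa_pass): soundcheck contains qa_pass ✓
(sync_call, demo): sync_call contains demo ✓
(sync_call, qa_pass): sync_call contains qa_pass ✓
Count: 7.

7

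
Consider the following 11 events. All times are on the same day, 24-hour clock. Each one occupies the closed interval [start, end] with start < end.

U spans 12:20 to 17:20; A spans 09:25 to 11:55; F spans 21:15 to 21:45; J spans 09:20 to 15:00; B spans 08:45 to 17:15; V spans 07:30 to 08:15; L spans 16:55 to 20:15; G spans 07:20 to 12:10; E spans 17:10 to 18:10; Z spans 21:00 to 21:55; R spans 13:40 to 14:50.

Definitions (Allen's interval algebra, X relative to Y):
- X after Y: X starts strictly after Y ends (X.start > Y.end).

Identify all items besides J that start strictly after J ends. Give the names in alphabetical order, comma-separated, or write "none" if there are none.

E, F, L, Z

Target J = [09:20, 15:00].
A [09:25, 11:55] → during → no.
B [08:45, 17:15] → contains → no.
E [17:10, 18:10] → after → yes.
F [21:15, 21:45] → after → yes.
G [07:20, 12:10] → overlaps → no.
L [16:55, 20:15] → after → yes.
R [13:40, 14:50] → during → no.
U [12:20, 17:20] → overlapped-by → no.
V [07:30, 08:15] → before → no.
Z [21:00, 21:55] → after → yes.
Result: E, F, L, Z.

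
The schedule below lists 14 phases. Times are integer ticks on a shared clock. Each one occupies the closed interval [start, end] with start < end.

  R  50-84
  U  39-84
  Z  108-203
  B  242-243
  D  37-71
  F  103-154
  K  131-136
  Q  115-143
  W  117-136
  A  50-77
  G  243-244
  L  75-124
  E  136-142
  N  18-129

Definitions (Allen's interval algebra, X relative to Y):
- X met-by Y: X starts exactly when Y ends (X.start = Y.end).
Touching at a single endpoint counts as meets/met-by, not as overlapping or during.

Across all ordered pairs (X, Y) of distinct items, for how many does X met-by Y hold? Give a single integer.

3

Checking all 182 ordered pairs for relation 'met-by'; matching pairs in alphabetical order:
(E, K): E met-by K ✓
(E, W): E met-by W ✓
(G, B): G met-by B ✓
Count: 3.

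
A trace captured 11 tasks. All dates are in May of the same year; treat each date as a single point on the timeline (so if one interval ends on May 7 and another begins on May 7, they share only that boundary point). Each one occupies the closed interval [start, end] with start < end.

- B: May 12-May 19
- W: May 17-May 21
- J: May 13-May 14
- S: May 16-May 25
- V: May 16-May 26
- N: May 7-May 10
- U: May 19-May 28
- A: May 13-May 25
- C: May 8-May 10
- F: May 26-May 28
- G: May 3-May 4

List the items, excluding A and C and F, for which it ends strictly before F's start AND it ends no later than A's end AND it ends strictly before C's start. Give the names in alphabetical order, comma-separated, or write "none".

Conditions: its end is strictly before F's start (X.end < May 26) AND its end is no later than A's end (X.end <= May 25) AND its end is strictly before C's start (X.end < May 8).
B: end May 19 < May 26? ✓; end May 19 <= May 25? ✓; end May 19 < May 8? ✗ → no.
G: end May 4 < May 26? ✓; end May 4 <= May 25? ✓; end May 4 < May 8? ✓ → yes.
J: end May 14 < May 26? ✓; end May 14 <= May 25? ✓; end May 14 < May 8? ✗ → no.
N: end May 10 < May 26? ✓; end May 10 <= May 25? ✓; end May 10 < May 8? ✗ → no.
S: end May 25 < May 26? ✓; end May 25 <= May 25? ✓; end May 25 < May 8? ✗ → no.
U: end May 28 < May 26? ✗; end May 28 <= May 25? ✗; end May 28 < May 8? ✗ → no.
V: end May 26 < May 26? ✗; end May 26 <= May 25? ✗; end May 26 < May 8? ✗ → no.
W: end May 21 < May 26? ✓; end May 21 <= May 25? ✓; end May 21 < May 8? ✗ → no.
Result: G.

G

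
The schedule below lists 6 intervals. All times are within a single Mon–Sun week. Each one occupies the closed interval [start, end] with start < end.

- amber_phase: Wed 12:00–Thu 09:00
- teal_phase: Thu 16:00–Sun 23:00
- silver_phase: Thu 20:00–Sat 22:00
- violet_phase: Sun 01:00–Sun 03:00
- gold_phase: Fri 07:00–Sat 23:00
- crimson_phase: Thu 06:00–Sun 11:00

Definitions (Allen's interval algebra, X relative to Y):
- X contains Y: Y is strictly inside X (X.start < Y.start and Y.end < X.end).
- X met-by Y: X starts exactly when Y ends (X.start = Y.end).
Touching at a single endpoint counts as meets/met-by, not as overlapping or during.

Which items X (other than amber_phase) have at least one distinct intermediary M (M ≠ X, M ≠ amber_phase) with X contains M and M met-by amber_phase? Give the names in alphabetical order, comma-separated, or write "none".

Target amber_phase = [Wed 12:00, Thu 09:00].
Intermediaries M with M met-by amber_phase: none.
Union: none.

none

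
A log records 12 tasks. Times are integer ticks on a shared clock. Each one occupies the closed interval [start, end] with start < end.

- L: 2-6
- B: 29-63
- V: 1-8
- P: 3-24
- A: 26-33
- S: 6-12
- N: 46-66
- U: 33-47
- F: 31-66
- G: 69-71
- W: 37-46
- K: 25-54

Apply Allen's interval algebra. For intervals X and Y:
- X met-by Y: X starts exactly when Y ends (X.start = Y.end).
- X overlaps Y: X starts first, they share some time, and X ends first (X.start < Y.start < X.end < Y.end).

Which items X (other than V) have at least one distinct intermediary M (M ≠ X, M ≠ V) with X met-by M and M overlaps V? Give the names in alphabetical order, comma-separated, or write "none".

Target V = [1, 8].
Intermediaries M with M overlaps V: none.
Union: none.

none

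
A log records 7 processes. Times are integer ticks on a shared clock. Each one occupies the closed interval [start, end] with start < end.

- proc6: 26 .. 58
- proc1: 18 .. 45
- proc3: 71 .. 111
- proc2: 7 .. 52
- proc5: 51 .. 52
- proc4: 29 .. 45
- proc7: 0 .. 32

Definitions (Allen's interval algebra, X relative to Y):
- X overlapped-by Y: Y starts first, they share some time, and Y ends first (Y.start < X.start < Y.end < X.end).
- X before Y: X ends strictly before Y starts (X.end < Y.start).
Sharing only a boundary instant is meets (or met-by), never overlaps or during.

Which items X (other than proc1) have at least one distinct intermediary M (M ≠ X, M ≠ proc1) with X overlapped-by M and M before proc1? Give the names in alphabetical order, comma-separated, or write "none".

Target proc1 = [18, 45].
Intermediaries M with M before proc1: none.
Union: none.

none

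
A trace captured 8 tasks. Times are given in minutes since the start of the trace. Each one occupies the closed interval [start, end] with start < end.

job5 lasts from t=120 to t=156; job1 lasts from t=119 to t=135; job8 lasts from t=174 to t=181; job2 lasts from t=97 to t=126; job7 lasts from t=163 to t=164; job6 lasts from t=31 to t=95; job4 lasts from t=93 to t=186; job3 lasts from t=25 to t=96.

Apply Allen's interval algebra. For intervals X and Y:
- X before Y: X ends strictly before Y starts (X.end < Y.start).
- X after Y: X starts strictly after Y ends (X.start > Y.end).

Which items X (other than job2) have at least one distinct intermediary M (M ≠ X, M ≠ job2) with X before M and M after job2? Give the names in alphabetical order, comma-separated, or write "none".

job1, job3, job5, job6, job7

Target job2 = [t=97, t=126].
Intermediaries M with M after job2: job7, job8.
Via job7 — items with X before job7: job1, job3, job5, job6.
Via job8 — items with X before job8: job1, job3, job5, job6, job7.
Union: job1, job3, job5, job6, job7.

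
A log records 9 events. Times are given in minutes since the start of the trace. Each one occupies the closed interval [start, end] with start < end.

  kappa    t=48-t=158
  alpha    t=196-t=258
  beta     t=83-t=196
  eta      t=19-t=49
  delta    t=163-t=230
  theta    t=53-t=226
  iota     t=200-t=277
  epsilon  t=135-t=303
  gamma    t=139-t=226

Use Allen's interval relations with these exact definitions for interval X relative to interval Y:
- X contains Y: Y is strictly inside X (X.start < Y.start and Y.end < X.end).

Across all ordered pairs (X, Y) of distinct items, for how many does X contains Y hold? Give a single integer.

Checking all 72 ordered pairs for relation 'contains'; matching pairs in alphabetical order:
(epsilon, alpha): epsilon contains alpha ✓
(epsilon, delta): epsilon contains delta ✓
(epsilon, gamma): epsilon contains gamma ✓
(epsilon, iota): epsilon contains iota ✓
(theta, beta): theta contains beta ✓
Count: 5.

5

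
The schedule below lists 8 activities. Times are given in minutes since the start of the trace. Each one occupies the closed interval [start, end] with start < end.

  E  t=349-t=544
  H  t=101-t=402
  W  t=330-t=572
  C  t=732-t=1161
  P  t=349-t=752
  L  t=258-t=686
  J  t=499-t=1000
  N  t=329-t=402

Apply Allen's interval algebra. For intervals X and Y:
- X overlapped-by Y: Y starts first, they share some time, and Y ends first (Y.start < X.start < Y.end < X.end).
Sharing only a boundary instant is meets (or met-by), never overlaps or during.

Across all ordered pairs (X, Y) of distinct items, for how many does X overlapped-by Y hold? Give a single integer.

15

Checking all 56 ordered pairs for relation 'overlapped-by'; matching pairs in alphabetical order:
(C, J): C overlapped-by J ✓
(C, P): C overlapped-by P ✓
(E, H): E overlapped-by H ✓
(E, N): E overlapped-by N ✓
(J, E): J overlapped-by E ✓
(J, L): J overlapped-by L ✓
(J, P): J overlapped-by P ✓
(J, W): J overlapped-by W ✓
(L, H): L overlapped-by H ✓
(P, H): P overlapped-by H ✓
(P, L): P overlapped-by L ✓
(P, N): P overlapped-by N ✓
(P, W): P overlapped-by W ✓
(W, H): W overlapped-by H ✓
(W, N): W overlapped-by N ✓
Count: 15.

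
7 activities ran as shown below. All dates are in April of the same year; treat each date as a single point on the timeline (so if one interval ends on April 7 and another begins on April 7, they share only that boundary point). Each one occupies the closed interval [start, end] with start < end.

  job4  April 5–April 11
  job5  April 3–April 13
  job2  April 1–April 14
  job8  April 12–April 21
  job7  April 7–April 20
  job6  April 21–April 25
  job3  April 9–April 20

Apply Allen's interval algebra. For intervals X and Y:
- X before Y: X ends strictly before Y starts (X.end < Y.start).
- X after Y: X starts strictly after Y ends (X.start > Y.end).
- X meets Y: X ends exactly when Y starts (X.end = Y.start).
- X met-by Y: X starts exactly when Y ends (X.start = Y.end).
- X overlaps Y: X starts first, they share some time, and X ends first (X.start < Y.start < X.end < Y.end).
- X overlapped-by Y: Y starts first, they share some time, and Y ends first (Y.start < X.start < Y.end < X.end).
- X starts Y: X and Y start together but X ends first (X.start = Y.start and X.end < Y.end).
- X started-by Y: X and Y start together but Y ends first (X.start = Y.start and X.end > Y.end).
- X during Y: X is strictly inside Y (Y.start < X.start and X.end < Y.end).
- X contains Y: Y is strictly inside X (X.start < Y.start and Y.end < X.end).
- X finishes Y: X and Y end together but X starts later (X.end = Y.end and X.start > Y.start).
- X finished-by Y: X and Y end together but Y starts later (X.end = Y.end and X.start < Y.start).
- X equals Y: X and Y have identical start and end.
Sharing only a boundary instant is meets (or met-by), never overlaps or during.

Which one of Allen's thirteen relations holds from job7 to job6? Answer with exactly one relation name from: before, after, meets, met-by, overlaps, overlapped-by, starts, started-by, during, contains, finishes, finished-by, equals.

job7 = [April 7, April 20]; job6 = [April 21, April 25].
Compare endpoints: job7.start < job6.start, job7.start < job6.end, job7.end < job6.start, job7.end < job6.end.
That pattern is 'before'.

before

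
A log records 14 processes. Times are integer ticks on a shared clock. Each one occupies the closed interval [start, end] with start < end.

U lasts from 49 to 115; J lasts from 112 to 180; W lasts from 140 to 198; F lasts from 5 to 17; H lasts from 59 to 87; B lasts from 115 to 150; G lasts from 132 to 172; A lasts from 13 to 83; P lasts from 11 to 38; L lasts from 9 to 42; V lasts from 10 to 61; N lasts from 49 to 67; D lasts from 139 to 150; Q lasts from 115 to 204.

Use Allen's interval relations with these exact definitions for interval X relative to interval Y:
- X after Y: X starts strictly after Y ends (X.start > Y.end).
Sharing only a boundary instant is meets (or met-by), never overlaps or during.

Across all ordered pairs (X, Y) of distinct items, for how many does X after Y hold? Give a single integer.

54

Checking all 182 ordered pairs for relation 'after'; matching pairs in alphabetical order:
(B, A): B after A ✓
(B, F): B after F ✓
(B, H): B after H ✓
(B, L): B after L ✓
(B, N): B after N ✓
(B, P): B after P ✓
(B, V): B after V ✓
(D, A): D after A ✓
(D, F): D after F ✓
(D, H): D after H ✓
(D, L): D after L ✓
(D, N): D after N ✓
(D, P): D after P ✓
(D, U): D after U ✓
(D, V): D after V ✓
(G, A): G after A ✓
(G, F): G after F ✓
(G, H): G after H ✓
(G, L): G after L ✓
(G, N): G after N ✓
(G, P): G after P ✓
(G, U): G after U ✓
(G, V): G after V ✓
(H, F): H after F ✓
... plus 30 further pairs not listed.
Count: 54.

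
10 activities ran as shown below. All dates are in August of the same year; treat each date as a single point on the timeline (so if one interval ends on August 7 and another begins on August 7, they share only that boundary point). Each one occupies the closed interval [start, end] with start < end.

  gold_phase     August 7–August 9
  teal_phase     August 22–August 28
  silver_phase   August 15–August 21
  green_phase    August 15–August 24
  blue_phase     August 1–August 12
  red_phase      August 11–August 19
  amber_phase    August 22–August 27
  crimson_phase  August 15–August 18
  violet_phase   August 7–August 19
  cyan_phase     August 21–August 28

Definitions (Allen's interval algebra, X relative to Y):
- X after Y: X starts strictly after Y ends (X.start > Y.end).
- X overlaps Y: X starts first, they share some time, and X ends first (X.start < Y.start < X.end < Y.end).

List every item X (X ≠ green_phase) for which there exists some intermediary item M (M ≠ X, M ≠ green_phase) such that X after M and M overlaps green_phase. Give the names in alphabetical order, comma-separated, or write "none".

amber_phase, cyan_phase, teal_phase

Target green_phase = [August 15, August 24].
Intermediaries M with M overlaps green_phase: red_phase, violet_phase.
Via red_phase — items with X after red_phase: amber_phase, cyan_phase, teal_phase.
Via violet_phase — items with X after violet_phase: amber_phase, cyan_phase, teal_phase.
Union: amber_phase, cyan_phase, teal_phase.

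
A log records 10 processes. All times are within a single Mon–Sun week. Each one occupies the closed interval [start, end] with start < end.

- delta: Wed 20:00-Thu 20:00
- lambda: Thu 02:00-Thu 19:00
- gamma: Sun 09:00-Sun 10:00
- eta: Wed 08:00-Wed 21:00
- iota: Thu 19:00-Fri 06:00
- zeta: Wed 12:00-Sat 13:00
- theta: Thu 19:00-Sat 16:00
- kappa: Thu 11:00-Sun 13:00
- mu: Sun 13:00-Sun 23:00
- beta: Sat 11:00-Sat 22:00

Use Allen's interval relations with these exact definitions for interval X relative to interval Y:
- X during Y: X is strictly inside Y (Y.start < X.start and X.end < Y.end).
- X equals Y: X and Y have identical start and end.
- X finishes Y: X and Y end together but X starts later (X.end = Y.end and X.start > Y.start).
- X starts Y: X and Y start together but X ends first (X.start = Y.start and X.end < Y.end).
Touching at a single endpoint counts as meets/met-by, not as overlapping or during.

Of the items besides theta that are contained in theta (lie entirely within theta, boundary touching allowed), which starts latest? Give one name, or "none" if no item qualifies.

iota

Target theta = [Thu 19:00, Sat 16:00].
beta [Sat 11:00, Sat 22:00] → overlapped-by → excluded.
delta [Wed 20:00, Thu 20:00] → overlaps → excluded.
eta [Wed 08:00, Wed 21:00] → before → excluded.
gamma [Sun 09:00, Sun 10:00] → after → excluded.
iota [Thu 19:00, Fri 06:00] → starts → candidate.
kappa [Thu 11:00, Sun 13:00] → contains → excluded.
lambda [Thu 02:00, Thu 19:00] → meets → excluded.
mu [Sun 13:00, Sun 23:00] → after → excluded.
zeta [Wed 12:00, Sat 13:00] → overlaps → excluded.
Among candidates, latest start is Thu 19:00 → iota.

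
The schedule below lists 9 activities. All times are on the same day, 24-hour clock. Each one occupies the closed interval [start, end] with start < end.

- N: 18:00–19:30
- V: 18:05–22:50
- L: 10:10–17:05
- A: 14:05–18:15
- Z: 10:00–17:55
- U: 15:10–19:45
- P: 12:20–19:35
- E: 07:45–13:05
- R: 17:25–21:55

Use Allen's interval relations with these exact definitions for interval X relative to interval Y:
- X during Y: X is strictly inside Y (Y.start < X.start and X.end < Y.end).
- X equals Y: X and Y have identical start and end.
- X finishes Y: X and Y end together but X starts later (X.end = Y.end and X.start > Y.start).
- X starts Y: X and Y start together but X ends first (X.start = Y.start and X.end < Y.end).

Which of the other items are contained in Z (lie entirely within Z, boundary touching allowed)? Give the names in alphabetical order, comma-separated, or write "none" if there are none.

L

Target Z = [10:00, 17:55].
A [14:05, 18:15] → overlapped-by → no.
E [07:45, 13:05] → overlaps → no.
L [10:10, 17:05] → during → yes.
N [18:00, 19:30] → after → no.
P [12:20, 19:35] → overlapped-by → no.
R [17:25, 21:55] → overlapped-by → no.
U [15:10, 19:45] → overlapped-by → no.
V [18:05, 22:50] → after → no.
Result: L.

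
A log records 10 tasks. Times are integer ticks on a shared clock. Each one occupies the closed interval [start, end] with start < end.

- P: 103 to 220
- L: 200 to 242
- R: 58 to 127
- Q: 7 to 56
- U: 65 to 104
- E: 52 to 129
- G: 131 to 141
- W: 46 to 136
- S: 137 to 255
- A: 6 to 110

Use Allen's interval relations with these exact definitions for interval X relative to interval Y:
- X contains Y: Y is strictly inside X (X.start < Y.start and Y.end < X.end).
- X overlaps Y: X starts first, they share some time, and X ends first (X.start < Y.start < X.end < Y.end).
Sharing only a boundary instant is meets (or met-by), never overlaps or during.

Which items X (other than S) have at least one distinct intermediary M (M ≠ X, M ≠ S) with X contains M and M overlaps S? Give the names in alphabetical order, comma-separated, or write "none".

Target S = [137, 255].
Intermediaries M with M overlaps S: G, P.
Via G — items with X contains G: P.
Via P — items with X contains P: none.
Union: P.

P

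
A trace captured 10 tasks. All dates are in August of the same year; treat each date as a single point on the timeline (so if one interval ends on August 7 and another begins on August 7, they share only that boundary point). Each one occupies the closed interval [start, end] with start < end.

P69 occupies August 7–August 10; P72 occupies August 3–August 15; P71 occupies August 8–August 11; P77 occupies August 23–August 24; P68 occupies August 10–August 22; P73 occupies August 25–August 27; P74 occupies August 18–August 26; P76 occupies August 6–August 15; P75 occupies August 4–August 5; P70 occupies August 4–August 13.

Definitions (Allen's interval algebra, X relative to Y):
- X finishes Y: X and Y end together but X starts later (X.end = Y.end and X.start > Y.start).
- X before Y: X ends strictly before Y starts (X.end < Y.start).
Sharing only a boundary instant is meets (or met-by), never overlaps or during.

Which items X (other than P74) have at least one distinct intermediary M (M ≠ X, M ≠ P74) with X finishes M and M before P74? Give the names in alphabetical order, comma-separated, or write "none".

P76

Target P74 = [August 18, August 26].
Intermediaries M with M before P74: P69, P70, P71, P72, P75, P76.
Via P69 — items with X finishes P69: none.
Via P70 — items with X finishes P70: none.
Via P71 — items with X finishes P71: none.
Via P72 — items with X finishes P72: P76.
Via P75 — items with X finishes P75: none.
Via P76 — items with X finishes P76: none.
Union: P76.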